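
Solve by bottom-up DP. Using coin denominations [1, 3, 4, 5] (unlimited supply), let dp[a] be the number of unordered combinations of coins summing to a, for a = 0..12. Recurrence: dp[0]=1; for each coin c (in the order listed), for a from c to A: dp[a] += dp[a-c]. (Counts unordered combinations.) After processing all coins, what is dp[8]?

after  coin     0     1     2     3     4     5     6     7     8     9    10    11    12
          1     1     1     1     1     1     1     1     1     1     1     1     1     1
          3     1     1     1     2     2     2     3     3     3     4     4     4     5
          4     1     1     1     2     3     3     4     5     6     7     8     9    11
          5     1     1     1     2     3     4     5     6     8    10    12    14    17

8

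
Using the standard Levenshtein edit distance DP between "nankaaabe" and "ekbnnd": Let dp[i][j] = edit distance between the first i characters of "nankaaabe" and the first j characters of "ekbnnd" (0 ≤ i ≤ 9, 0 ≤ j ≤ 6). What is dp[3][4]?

   ''  e  k  b  n  n  d
''  0  1  2  3  4  5  6
 n  1  1  2  3  3  4  5
 a  2  2  2  3  4  4  5
 n  3  3  3  3  3  4  5
 k  4  4  3  4  4  4  5
 a  5  5  4  4  5  5  5
 a  6  6  5  5  5  6  6
 a  7  7  6  6  6  6  7
 b  8  8  7  6  7  7  7
 e  9  8  8  7  7  8  8

3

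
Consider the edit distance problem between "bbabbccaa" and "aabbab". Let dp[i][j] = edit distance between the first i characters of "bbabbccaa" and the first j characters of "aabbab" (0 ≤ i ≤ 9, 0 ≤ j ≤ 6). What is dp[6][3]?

   ''  a  a  b  b  a  b
''  0  1  2  3  4  5  6
 b  1  1  2  2  3  4  5
 b  2  2  2  2  2  3  4
 a  3  2  2  3  3  2  3
 b  4  3  3  2  3  3  2
 b  5  4  4  3  2  3  3
 c  6  5  5  4  3  3  4
 c  7  6  6  5  4  4  4
 a  8  7  6  6  5  4  5
 a  9  8  7  7  6  5  5

4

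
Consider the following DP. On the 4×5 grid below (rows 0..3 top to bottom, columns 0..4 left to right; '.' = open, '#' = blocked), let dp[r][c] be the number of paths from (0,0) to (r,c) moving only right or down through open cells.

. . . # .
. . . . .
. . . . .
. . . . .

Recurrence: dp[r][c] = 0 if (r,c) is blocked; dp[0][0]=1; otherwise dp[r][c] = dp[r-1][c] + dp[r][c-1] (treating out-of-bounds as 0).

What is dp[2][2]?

6

r\c   0   1   2   3   4
  0   1   1   1   0   0
  1   1   2   3   3   3
  2   1   3   6   9  12
  3   1   4  10  19  31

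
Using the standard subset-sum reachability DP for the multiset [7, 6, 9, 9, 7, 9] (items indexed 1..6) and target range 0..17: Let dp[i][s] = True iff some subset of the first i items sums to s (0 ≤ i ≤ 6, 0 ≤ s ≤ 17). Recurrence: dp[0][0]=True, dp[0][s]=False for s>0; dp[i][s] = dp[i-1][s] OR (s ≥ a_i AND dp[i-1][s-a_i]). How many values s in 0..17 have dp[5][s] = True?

8

i\s   0   1   2   3   4   5   6   7   8   9  10  11  12  13  14  15  16  17
  0   T   F   F   F   F   F   F   F   F   F   F   F   F   F   F   F   F   F
  1   T   F   F   F   F   F   F   T   F   F   F   F   F   F   F   F   F   F
  2   T   F   F   F   F   F   T   T   F   F   F   F   F   T   F   F   F   F
  3   T   F   F   F   F   F   T   T   F   T   F   F   F   T   F   T   T   F
  4   T   F   F   F   F   F   T   T   F   T   F   F   F   T   F   T   T   F
  5   T   F   F   F   F   F   T   T   F   T   F   F   F   T   T   T   T   F
  6   T   F   F   F   F   F   T   T   F   T   F   F   F   T   T   T   T   F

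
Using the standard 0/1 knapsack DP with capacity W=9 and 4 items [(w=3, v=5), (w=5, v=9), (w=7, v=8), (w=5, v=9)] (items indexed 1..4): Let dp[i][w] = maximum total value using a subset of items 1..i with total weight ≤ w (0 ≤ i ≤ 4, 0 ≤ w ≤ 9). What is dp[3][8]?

14

i\w   0   1   2   3   4   5   6   7   8   9
  0   0   0   0   0   0   0   0   0   0   0
  1   0   0   0   5   5   5   5   5   5   5
  2   0   0   0   5   5   9   9   9  14  14
  3   0   0   0   5   5   9   9   9  14  14
  4   0   0   0   5   5   9   9   9  14  14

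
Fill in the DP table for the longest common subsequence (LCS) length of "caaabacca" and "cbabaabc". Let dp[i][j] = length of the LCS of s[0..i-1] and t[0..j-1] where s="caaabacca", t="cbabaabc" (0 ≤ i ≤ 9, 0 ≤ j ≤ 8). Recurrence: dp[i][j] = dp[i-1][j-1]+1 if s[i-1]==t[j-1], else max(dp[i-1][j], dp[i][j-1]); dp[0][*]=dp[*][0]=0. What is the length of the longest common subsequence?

6

   ''  c  b  a  b  a  a  b  c
''  0  0  0  0  0  0  0  0  0
 c  0  1  1  1  1  1  1  1  1
 a  0  1  1  2  2  2  2  2  2
 a  0  1  1  2  2  3  3  3  3
 a  0  1  1  2  2  3  4  4  4
 b  0  1  2  2  3  3  4  5  5
 a  0  1  2  3  3  4  4  5  5
 c  0  1  2  3  3  4  4  5  6
 c  0  1  2  3  3  4  4  5  6
 a  0  1  2  3  3  4  5  5  6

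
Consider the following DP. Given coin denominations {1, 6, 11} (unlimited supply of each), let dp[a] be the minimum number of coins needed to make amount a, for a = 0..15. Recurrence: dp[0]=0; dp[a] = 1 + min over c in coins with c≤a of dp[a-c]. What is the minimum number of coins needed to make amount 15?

5

 a  0  1  2  3  4  5  6  7  8  9 10 11 12 13 14 15
dp  0  1  2  3  4  5  1  2  3  4  5  1  2  3  4  5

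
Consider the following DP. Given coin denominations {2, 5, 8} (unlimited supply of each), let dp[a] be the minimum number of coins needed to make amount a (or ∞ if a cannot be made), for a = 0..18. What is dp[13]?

 a  0  1  2  3  4  5  6  7  8  9 10 11 12 13 14 15 16 17 18
dp  0  -  1  -  2  1  3  2  1  3  2  4  3  2  4  3  2  4  3
(- denotes ∞ / unreachable)

2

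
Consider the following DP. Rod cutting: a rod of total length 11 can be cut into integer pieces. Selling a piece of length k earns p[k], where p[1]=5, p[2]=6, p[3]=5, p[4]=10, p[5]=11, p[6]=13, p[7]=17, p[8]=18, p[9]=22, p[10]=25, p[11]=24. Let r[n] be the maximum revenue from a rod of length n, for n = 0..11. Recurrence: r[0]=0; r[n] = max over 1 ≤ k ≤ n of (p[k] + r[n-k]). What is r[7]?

35

   n    0    1    2    3    4    5    6    7    8    9   10   11
r[n]    0    5   10   15   20   25   30   35   40   45   50   55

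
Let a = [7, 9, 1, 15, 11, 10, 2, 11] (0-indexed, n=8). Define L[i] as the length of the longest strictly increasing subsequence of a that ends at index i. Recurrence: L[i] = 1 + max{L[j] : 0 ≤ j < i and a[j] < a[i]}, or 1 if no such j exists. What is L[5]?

3

   i    0    1    2    3    4    5    6    7
a[i]    7    9    1   15   11   10    2   11
L[i]    1    2    1    3    3    3    2    4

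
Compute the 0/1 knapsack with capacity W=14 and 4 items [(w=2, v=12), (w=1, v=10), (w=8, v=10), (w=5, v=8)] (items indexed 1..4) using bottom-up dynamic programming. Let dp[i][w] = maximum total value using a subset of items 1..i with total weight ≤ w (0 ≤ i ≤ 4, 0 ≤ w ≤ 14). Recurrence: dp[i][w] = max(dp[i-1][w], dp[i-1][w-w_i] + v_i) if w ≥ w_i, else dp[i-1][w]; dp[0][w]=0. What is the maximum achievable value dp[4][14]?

i\w   0   1   2   3   4   5   6   7   8   9  10  11  12  13  14
  0   0   0   0   0   0   0   0   0   0   0   0   0   0   0   0
  1   0   0  12  12  12  12  12  12  12  12  12  12  12  12  12
  2   0  10  12  22  22  22  22  22  22  22  22  22  22  22  22
  3   0  10  12  22  22  22  22  22  22  22  22  32  32  32  32
  4   0  10  12  22  22  22  22  22  30  30  30  32  32  32  32

32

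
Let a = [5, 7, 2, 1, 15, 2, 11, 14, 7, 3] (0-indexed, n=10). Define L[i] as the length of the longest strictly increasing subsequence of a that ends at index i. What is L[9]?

   i    0    1    2    3    4    5    6    7    8    9
a[i]    5    7    2    1   15    2   11   14    7    3
L[i]    1    2    1    1    3    2    3    4    3    3

3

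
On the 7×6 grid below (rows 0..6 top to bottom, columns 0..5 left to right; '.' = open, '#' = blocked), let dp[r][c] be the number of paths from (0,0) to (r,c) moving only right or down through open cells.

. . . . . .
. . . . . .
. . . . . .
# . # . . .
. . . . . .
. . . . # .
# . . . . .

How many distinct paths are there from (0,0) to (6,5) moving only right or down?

112

r\c   0   1   2   3   4   5
  0   1   1   1   1   1   1
  1   1   2   3   4   5   6
  2   1   3   6  10  15  21
  3   0   3   0  10  25  46
  4   0   3   3  13  38  84
  5   0   3   6  19   0  84
  6   0   3   9  28  28 112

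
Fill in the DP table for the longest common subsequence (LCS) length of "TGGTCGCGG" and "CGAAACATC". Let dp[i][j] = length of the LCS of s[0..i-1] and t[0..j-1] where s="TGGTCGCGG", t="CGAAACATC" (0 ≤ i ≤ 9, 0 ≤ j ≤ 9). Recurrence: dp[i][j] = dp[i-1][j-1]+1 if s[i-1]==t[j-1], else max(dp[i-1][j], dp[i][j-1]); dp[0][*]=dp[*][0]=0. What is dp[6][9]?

   ''  C  G  A  A  A  C  A  T  C
''  0  0  0  0  0  0  0  0  0  0
 T  0  0  0  0  0  0  0  0  1  1
 G  0  0  1  1  1  1  1  1  1  1
 G  0  0  1  1  1  1  1  1  1  1
 T  0  0  1  1  1  1  1  1  2  2
 C  0  1  1  1  1  1  2  2  2  3
 G  0  1  2  2  2  2  2  2  2  3
 C  0  1  2  2  2  2  3  3  3  3
 G  0  1  2  2  2  2  3  3  3  3
 G  0  1  2  2  2  2  3  3  3  3

3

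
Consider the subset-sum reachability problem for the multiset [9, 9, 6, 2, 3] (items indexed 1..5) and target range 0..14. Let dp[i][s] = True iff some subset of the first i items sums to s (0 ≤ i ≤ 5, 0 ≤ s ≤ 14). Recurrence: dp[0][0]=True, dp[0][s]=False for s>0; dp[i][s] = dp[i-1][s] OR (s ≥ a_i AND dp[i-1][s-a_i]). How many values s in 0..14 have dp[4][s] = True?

i\s   0   1   2   3   4   5   6   7   8   9  10  11  12  13  14
  0   T   F   F   F   F   F   F   F   F   F   F   F   F   F   F
  1   T   F   F   F   F   F   F   F   F   T   F   F   F   F   F
  2   T   F   F   F   F   F   F   F   F   T   F   F   F   F   F
  3   T   F   F   F   F   F   T   F   F   T   F   F   F   F   F
  4   T   F   T   F   F   F   T   F   T   T   F   T   F   F   F
  5   T   F   T   T   F   T   T   F   T   T   F   T   T   F   T

6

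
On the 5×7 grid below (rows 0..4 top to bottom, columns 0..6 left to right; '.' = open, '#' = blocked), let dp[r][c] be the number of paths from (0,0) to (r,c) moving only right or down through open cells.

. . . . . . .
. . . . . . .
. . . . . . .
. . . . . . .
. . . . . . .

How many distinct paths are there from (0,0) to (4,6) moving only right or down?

210

r\c   0   1   2   3   4   5   6
  0   1   1   1   1   1   1   1
  1   1   2   3   4   5   6   7
  2   1   3   6  10  15  21  28
  3   1   4  10  20  35  56  84
  4   1   5  15  35  70 126 210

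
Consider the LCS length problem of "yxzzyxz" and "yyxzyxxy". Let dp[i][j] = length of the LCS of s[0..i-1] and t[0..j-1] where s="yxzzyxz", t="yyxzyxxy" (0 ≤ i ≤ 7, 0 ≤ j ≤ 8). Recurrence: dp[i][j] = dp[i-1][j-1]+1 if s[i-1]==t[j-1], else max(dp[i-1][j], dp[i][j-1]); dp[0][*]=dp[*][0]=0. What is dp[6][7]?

5

   ''  y  y  x  z  y  x  x  y
''  0  0  0  0  0  0  0  0  0
 y  0  1  1  1  1  1  1  1  1
 x  0  1  1  2  2  2  2  2  2
 z  0  1  1  2  3  3  3  3  3
 z  0  1  1  2  3  3  3  3  3
 y  0  1  2  2  3  4  4  4  4
 x  0  1  2  3  3  4  5  5  5
 z  0  1  2  3  4  4  5  5  5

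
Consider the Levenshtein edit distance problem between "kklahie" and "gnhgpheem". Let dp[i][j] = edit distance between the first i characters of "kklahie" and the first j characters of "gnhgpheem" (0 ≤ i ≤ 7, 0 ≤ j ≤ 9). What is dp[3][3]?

   ''  g  n  h  g  p  h  e  e  m
''  0  1  2  3  4  5  6  7  8  9
 k  1  1  2  3  4  5  6  7  8  9
 k  2  2  2  3  4  5  6  7  8  9
 l  3  3  3  3  4  5  6  7  8  9
 a  4  4  4  4  4  5  6  7  8  9
 h  5  5  5  4  5  5  5  6  7  8
 i  6  6  6  5  5  6  6  6  7  8
 e  7  7  7  6  6  6  7  6  6  7

3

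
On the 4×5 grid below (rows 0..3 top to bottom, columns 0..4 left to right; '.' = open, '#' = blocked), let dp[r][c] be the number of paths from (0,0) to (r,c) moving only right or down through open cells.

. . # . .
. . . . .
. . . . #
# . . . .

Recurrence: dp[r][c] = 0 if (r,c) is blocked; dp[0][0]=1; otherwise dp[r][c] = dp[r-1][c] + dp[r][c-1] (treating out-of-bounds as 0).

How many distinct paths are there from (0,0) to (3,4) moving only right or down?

15

r\c   0   1   2   3   4
  0   1   1   0   0   0
  1   1   2   2   2   2
  2   1   3   5   7   0
  3   0   3   8  15  15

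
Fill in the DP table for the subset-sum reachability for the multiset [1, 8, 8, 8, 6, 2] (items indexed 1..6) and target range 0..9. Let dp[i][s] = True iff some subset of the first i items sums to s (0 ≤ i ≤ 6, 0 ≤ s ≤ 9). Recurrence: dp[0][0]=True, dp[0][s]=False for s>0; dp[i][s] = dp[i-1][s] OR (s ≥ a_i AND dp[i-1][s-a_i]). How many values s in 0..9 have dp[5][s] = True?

i\s   0   1   2   3   4   5   6   7   8   9
  0   T   F   F   F   F   F   F   F   F   F
  1   T   T   F   F   F   F   F   F   F   F
  2   T   T   F   F   F   F   F   F   T   T
  3   T   T   F   F   F   F   F   F   T   T
  4   T   T   F   F   F   F   F   F   T   T
  5   T   T   F   F   F   F   T   T   T   T
  6   T   T   T   T   F   F   T   T   T   T

6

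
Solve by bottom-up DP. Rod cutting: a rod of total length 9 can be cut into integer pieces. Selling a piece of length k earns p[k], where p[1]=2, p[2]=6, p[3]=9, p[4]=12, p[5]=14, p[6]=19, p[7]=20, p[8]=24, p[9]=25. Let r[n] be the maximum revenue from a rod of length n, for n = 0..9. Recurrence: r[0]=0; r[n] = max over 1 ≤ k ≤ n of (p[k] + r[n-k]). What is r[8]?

25

   n    0    1    2    3    4    5    6    7    8    9
r[n]    0    2    6    9   12   15   19   21   25   28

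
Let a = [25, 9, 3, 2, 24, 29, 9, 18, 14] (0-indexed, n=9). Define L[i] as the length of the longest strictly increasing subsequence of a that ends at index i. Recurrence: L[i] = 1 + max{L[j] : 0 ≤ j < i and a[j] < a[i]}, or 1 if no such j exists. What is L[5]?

3

   i    0    1    2    3    4    5    6    7    8
a[i]   25    9    3    2   24   29    9   18   14
L[i]    1    1    1    1    2    3    2    3    3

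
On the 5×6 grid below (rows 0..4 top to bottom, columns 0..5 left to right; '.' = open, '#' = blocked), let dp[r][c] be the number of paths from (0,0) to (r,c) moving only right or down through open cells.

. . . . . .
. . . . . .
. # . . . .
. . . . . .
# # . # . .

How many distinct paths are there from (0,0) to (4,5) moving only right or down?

r\c   0   1   2   3   4   5
  0   1   1   1   1   1   1
  1   1   2   3   4   5   6
  2   1   0   3   7  12  18
  3   1   1   4  11  23  41
  4   0   0   4   0  23  64

64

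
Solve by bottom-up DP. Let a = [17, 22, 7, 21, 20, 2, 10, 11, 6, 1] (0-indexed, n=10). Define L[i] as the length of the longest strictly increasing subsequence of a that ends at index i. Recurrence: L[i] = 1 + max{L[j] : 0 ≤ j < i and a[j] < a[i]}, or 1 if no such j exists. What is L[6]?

   i    0    1    2    3    4    5    6    7    8    9
a[i]   17   22    7   21   20    2   10   11    6    1
L[i]    1    2    1    2    2    1    2    3    2    1

2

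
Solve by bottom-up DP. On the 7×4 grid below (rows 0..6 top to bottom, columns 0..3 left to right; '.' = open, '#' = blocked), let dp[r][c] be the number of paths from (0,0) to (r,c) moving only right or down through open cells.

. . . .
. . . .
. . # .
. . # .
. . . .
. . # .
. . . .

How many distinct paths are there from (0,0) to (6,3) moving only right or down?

16

r\c   0   1   2   3
  0   1   1   1   1
  1   1   2   3   4
  2   1   3   0   4
  3   1   4   0   4
  4   1   5   5   9
  5   1   6   0   9
  6   1   7   7  16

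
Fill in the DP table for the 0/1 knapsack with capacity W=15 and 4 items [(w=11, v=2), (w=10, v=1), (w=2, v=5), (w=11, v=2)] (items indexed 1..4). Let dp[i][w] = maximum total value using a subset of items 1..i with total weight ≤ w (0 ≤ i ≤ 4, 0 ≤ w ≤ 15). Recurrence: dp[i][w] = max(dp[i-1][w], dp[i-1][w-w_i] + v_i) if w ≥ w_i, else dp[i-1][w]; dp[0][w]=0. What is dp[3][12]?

i\w   0   1   2   3   4   5   6   7   8   9  10  11  12  13  14  15
  0   0   0   0   0   0   0   0   0   0   0   0   0   0   0   0   0
  1   0   0   0   0   0   0   0   0   0   0   0   2   2   2   2   2
  2   0   0   0   0   0   0   0   0   0   0   1   2   2   2   2   2
  3   0   0   5   5   5   5   5   5   5   5   5   5   6   7   7   7
  4   0   0   5   5   5   5   5   5   5   5   5   5   6   7   7   7

6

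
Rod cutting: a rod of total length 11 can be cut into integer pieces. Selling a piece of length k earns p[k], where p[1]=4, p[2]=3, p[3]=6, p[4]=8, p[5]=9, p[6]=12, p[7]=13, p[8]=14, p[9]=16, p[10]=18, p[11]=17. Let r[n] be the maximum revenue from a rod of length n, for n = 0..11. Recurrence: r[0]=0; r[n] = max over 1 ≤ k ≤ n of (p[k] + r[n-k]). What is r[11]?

   n    0    1    2    3    4    5    6    7    8    9   10   11
r[n]    0    4    8   12   16   20   24   28   32   36   40   44

44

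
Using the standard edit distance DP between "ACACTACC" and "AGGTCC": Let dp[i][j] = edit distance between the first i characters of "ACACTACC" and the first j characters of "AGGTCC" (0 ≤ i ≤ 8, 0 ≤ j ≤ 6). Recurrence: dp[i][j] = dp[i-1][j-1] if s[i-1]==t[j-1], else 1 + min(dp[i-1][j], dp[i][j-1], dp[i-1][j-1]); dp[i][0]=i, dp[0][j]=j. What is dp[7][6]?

4

   ''  A  G  G  T  C  C
''  0  1  2  3  4  5  6
 A  1  0  1  2  3  4  5
 C  2  1  1  2  3  3  4
 A  3  2  2  2  3  4  4
 C  4  3  3  3  3  3  4
 T  5  4  4  4  3  4  4
 A  6  5  5  5  4  4  5
 C  7  6  6  6  5  4  4
 C  8  7  7  7  6  5  4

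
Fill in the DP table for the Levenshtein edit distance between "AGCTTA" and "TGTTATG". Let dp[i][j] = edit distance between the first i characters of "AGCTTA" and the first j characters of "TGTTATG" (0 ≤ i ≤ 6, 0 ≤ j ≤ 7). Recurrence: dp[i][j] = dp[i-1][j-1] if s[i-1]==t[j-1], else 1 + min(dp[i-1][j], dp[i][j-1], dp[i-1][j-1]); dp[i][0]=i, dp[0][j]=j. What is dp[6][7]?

4

   ''  T  G  T  T  A  T  G
''  0  1  2  3  4  5  6  7
 A  1  1  2  3  4  4  5  6
 G  2  2  1  2  3  4  5  5
 C  3  3  2  2  3  4  5  6
 T  4  3  3  2  2  3  4  5
 T  5  4  4  3  2  3  3  4
 A  6  5  5  4  3  2  3  4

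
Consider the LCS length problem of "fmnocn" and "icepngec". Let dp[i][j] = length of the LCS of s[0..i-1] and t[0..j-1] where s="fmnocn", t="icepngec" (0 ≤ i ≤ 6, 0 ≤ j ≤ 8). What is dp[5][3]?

1

   ''  i  c  e  p  n  g  e  c
''  0  0  0  0  0  0  0  0  0
 f  0  0  0  0  0  0  0  0  0
 m  0  0  0  0  0  0  0  0  0
 n  0  0  0  0  0  1  1  1  1
 o  0  0  0  0  0  1  1  1  1
 c  0  0  1  1  1  1  1  1  2
 n  0  0  1  1  1  2  2  2  2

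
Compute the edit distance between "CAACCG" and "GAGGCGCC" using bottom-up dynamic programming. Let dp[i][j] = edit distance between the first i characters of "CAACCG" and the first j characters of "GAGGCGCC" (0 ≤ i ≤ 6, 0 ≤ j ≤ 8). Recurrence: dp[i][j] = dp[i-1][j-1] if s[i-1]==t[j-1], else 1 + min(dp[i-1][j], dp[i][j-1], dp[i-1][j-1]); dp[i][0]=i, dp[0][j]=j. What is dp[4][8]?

6

   ''  G  A  G  G  C  G  C  C
''  0  1  2  3  4  5  6  7  8
 C  1  1  2  3  4  4  5  6  7
 A  2  2  1  2  3  4  5  6  7
 A  3  3  2  2  3  4  5  6  7
 C  4  4  3  3  3  3  4  5  6
 C  5  5  4  4  4  3  4  4  5
 G  6  5  5  4  4  4  3  4  5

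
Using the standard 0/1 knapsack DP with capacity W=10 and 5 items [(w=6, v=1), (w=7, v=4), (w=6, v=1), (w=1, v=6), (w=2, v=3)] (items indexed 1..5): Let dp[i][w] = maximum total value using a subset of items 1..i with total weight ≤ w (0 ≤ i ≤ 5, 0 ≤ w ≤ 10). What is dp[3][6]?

1

i\w   0   1   2   3   4   5   6   7   8   9  10
  0   0   0   0   0   0   0   0   0   0   0   0
  1   0   0   0   0   0   0   1   1   1   1   1
  2   0   0   0   0   0   0   1   4   4   4   4
  3   0   0   0   0   0   0   1   4   4   4   4
  4   0   6   6   6   6   6   6   7  10  10  10
  5   0   6   6   9   9   9   9   9  10  10  13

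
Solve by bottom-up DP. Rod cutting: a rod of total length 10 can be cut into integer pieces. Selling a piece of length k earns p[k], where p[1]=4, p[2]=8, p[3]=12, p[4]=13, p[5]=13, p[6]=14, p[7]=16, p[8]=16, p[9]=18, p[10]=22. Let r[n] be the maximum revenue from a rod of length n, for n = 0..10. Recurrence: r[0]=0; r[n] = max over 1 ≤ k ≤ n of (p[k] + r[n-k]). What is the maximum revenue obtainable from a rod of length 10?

   n    0    1    2    3    4    5    6    7    8    9   10
r[n]    0    4    8   12   16   20   24   28   32   36   40

40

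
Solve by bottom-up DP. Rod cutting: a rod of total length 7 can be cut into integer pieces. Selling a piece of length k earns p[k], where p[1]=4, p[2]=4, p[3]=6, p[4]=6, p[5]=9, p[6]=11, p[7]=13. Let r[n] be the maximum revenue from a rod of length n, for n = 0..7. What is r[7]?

28

   n    0    1    2    3    4    5    6    7
r[n]    0    4    8   12   16   20   24   28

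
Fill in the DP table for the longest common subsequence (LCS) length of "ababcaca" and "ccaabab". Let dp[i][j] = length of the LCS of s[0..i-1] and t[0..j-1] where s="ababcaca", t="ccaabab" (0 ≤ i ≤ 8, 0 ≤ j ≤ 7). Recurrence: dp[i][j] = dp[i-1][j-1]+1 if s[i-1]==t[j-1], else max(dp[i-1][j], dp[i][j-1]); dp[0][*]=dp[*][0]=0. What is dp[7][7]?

4

   ''  c  c  a  a  b  a  b
''  0  0  0  0  0  0  0  0
 a  0  0  0  1  1  1  1  1
 b  0  0  0  1  1  2  2  2
 a  0  0  0  1  2  2  3  3
 b  0  0  0  1  2  3  3  4
 c  0  1  1  1  2  3  3  4
 a  0  1  1  2  2  3  4  4
 c  0  1  2  2  2  3  4  4
 a  0  1  2  3  3  3  4  4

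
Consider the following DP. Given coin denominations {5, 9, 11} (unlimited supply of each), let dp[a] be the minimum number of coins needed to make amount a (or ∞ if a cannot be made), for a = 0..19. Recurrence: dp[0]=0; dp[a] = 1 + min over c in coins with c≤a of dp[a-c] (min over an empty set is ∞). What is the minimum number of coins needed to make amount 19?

3

 a  0  1  2  3  4  5  6  7  8  9 10 11 12 13 14 15 16 17 18 19
dp  0  -  -  -  -  1  -  -  -  1  2  1  -  -  2  3  2  -  2  3
(- denotes ∞ / unreachable)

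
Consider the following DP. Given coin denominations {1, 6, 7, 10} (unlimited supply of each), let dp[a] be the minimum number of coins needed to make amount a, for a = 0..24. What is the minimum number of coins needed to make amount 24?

 a  0  1  2  3  4  5  6  7  8  9 10 11 12 13 14 15 16 17 18 19 20 21 22 23 24
dp  0  1  2  3  4  5  1  1  2  3  1  2  2  2  2  3  2  2  3  3  2  3  3  3  3

3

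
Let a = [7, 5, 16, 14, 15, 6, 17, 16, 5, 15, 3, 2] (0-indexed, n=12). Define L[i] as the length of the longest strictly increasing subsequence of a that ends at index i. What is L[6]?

   i    0    1    2    3    4    5    6    7    8    9   10   11
a[i]    7    5   16   14   15    6   17   16    5   15    3    2
L[i]    1    1    2    2    3    2    4    4    1    3    1    1

4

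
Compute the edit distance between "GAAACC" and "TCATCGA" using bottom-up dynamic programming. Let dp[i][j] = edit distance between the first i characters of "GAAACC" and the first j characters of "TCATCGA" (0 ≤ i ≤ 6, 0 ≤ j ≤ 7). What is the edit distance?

5

   ''  T  C  A  T  C  G  A
''  0  1  2  3  4  5  6  7
 G  1  1  2  3  4  5  5  6
 A  2  2  2  2  3  4  5  5
 A  3  3  3  2  3  4  5  5
 A  4  4  4  3  3  4  5  5
 C  5  5  4  4  4  3  4  5
 C  6  6  5  5  5  4  4  5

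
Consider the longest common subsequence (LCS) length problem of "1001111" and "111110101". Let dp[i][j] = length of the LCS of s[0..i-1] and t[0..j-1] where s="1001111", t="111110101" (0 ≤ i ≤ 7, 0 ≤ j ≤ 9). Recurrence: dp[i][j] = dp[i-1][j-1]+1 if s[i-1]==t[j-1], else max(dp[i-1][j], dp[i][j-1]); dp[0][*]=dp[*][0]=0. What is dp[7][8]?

   ''  1  1  1  1  1  0  1  0  1
''  0  0  0  0  0  0  0  0  0  0
 1  0  1  1  1  1  1  1  1  1  1
 0  0  1  1  1  1  1  2  2  2  2
 0  0  1  1  1  1  1  2  2  3  3
 1  0  1  2  2  2  2  2  3  3  4
 1  0  1  2  3  3  3  3  3  3  4
 1  0  1  2  3  4  4  4  4  4  4
 1  0  1  2  3  4  5  5  5  5  5

5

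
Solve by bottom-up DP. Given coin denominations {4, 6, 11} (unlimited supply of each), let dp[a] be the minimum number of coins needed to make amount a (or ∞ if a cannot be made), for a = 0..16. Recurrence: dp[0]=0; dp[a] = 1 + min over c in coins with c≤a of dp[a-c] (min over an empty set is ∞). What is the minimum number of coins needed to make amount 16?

 a  0  1  2  3  4  5  6  7  8  9 10 11 12 13 14 15 16
dp  0  -  -  -  1  -  1  -  2  -  2  1  2  -  3  2  3
(- denotes ∞ / unreachable)

3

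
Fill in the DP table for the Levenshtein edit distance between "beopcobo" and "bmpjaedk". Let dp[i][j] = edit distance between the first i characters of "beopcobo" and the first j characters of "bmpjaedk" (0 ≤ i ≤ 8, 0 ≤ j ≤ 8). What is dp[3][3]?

   ''  b  m  p  j  a  e  d  k
''  0  1  2  3  4  5  6  7  8
 b  1  0  1  2  3  4  5  6  7
 e  2  1  1  2  3  4  4  5  6
 o  3  2  2  2  3  4  5  5  6
 p  4  3  3  2  3  4  5  6  6
 c  5  4  4  3  3  4  5  6  7
 o  6  5  5  4  4  4  5  6  7
 b  7  6  6  5  5  5  5  6  7
 o  8  7  7  6  6  6  6  6  7

2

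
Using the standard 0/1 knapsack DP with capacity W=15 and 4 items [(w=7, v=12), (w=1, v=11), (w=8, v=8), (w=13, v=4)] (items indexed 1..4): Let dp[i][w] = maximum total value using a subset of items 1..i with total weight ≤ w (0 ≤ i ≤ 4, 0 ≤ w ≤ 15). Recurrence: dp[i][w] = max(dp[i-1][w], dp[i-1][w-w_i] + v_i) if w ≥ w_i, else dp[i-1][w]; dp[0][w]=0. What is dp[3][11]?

23

i\w   0   1   2   3   4   5   6   7   8   9  10  11  12  13  14  15
  0   0   0   0   0   0   0   0   0   0   0   0   0   0   0   0   0
  1   0   0   0   0   0   0   0  12  12  12  12  12  12  12  12  12
  2   0  11  11  11  11  11  11  12  23  23  23  23  23  23  23  23
  3   0  11  11  11  11  11  11  12  23  23  23  23  23  23  23  23
  4   0  11  11  11  11  11  11  12  23  23  23  23  23  23  23  23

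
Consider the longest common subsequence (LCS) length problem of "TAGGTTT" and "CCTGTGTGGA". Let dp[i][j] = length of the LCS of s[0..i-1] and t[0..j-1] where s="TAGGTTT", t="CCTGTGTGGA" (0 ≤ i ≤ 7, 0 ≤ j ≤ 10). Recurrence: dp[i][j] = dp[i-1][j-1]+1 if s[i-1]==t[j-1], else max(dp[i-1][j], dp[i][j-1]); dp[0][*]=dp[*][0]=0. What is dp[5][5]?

   ''  C  C  T  G  T  G  T  G  G  A
''  0  0  0  0  0  0  0  0  0  0  0
 T  0  0  0  1  1  1  1  1  1  1  1
 A  0  0  0  1  1  1  1  1  1  1  2
 G  0  0  0  1  2  2  2  2  2  2  2
 G  0  0  0  1  2  2  3  3  3  3  3
 T  0  0  0  1  2  3  3  4  4  4  4
 T  0  0  0  1  2  3  3  4  4  4  4
 T  0  0  0  1  2  3  3  4  4  4  4

3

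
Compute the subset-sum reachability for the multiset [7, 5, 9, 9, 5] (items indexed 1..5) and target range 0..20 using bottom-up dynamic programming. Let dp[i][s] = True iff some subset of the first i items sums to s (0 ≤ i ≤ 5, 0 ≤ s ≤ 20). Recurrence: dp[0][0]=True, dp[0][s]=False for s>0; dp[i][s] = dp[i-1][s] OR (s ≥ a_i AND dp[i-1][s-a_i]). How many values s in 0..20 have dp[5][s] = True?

11

i\s   0   1   2   3   4   5   6   7   8   9  10  11  12  13  14  15  16  17  18  19  20
  0   T   F   F   F   F   F   F   F   F   F   F   F   F   F   F   F   F   F   F   F   F
  1   T   F   F   F   F   F   F   T   F   F   F   F   F   F   F   F   F   F   F   F   F
  2   T   F   F   F   F   T   F   T   F   F   F   F   T   F   F   F   F   F   F   F   F
  3   T   F   F   F   F   T   F   T   F   T   F   F   T   F   T   F   T   F   F   F   F
  4   T   F   F   F   F   T   F   T   F   T   F   F   T   F   T   F   T   F   T   F   F
  5   T   F   F   F   F   T   F   T   F   T   T   F   T   F   T   F   T   T   T   T   F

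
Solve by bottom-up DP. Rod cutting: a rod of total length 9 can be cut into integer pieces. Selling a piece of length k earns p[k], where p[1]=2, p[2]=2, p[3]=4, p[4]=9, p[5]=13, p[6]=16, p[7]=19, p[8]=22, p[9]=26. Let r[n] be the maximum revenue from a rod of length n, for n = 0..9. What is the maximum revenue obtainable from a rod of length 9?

26

   n    0    1    2    3    4    5    6    7    8    9
r[n]    0    2    4    6    9   13   16   19   22   26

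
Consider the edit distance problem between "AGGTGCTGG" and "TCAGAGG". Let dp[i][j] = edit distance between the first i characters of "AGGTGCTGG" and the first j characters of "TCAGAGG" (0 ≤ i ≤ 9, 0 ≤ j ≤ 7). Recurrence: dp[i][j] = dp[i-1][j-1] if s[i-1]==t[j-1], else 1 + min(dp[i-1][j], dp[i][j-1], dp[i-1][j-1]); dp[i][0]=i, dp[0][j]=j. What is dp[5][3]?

5

   ''  T  C  A  G  A  G  G
''  0  1  2  3  4  5  6  7
 A  1  1  2  2  3  4  5  6
 G  2  2  2  3  2  3  4  5
 G  3  3  3  3  3  3  3  4
 T  4  3  4  4  4  4  4  4
 G  5  4  4  5  4  5  4  4
 C  6  5  4  5  5  5  5  5
 T  7  6  5  5  6  6  6  6
 G  8  7  6  6  5  6  6  6
 G  9  8  7  7  6  6  6  6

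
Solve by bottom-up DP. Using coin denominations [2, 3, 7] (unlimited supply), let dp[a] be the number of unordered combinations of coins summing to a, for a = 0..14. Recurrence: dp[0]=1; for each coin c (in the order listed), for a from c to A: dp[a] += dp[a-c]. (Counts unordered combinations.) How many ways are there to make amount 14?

after  coin     0     1     2     3     4     5     6     7     8     9    10    11    12    13    14
          2     1     0     1     0     1     0     1     0     1     0     1     0     1     0     1
          3     1     0     1     1     1     1     2     1     2     2     2     2     3     2     3
          7     1     0     1     1     1     1     2     2     2     3     3     3     4     4     5

5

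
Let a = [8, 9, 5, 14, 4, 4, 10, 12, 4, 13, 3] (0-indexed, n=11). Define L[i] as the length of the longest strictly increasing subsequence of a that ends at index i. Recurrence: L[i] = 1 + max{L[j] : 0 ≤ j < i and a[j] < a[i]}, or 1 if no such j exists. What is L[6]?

3

   i    0    1    2    3    4    5    6    7    8    9   10
a[i]    8    9    5   14    4    4   10   12    4   13    3
L[i]    1    2    1    3    1    1    3    4    1    5    1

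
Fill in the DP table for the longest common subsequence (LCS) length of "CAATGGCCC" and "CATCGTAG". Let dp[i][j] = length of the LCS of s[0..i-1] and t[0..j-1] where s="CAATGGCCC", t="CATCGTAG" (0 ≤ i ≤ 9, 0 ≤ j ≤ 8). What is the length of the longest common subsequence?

   ''  C  A  T  C  G  T  A  G
''  0  0  0  0  0  0  0  0  0
 C  0  1  1  1  1  1  1  1  1
 A  0  1  2  2  2  2  2  2  2
 A  0  1  2  2  2  2  2  3  3
 T  0  1  2  3  3  3  3  3  3
 G  0  1  2  3  3  4  4  4  4
 G  0  1  2  3  3  4  4  4  5
 C  0  1  2  3  4  4  4  4  5
 C  0  1  2  3  4  4  4  4  5
 C  0  1  2  3  4  4  4  4  5

5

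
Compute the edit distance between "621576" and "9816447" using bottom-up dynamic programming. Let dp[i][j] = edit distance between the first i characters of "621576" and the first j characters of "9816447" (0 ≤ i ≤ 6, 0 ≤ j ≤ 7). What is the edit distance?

6

   ''  9  8  1  6  4  4  7
''  0  1  2  3  4  5  6  7
 6  1  1  2  3  3  4  5  6
 2  2  2  2  3  4  4  5  6
 1  3  3  3  2  3  4  5  6
 5  4  4  4  3  3  4  5  6
 7  5  5  5  4  4  4  5  5
 6  6  6  6  5  4  5  5  6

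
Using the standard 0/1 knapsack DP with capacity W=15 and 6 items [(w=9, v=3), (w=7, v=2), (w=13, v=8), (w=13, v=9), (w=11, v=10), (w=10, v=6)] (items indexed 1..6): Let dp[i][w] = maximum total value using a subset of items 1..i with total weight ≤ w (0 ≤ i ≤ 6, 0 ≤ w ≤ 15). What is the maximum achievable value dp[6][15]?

i\w   0   1   2   3   4   5   6   7   8   9  10  11  12  13  14  15
  0   0   0   0   0   0   0   0   0   0   0   0   0   0   0   0   0
  1   0   0   0   0   0   0   0   0   0   3   3   3   3   3   3   3
  2   0   0   0   0   0   0   0   2   2   3   3   3   3   3   3   3
  3   0   0   0   0   0   0   0   2   2   3   3   3   3   8   8   8
  4   0   0   0   0   0   0   0   2   2   3   3   3   3   9   9   9
  5   0   0   0   0   0   0   0   2   2   3   3  10  10  10  10  10
  6   0   0   0   0   0   0   0   2   2   3   6  10  10  10  10  10

10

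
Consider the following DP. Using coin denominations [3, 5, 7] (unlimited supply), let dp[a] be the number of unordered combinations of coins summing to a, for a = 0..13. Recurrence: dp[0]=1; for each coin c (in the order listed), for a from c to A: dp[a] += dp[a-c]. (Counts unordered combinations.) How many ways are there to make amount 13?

2

after  coin     0     1     2     3     4     5     6     7     8     9    10    11    12    13
          3     1     0     0     1     0     0     1     0     0     1     0     0     1     0
          5     1     0     0     1     0     1     1     0     1     1     1     1     1     1
          7     1     0     0     1     0     1     1     1     1     1     2     1     2     2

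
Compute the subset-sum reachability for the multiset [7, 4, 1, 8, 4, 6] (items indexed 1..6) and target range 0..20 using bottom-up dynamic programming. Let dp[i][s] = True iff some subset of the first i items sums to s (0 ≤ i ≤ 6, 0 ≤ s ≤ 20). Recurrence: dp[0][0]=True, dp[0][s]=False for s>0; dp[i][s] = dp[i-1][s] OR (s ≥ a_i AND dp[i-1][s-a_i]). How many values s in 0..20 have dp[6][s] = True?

i\s   0   1   2   3   4   5   6   7   8   9  10  11  12  13  14  15  16  17  18  19  20
  0   T   F   F   F   F   F   F   F   F   F   F   F   F   F   F   F   F   F   F   F   F
  1   T   F   F   F   F   F   F   T   F   F   F   F   F   F   F   F   F   F   F   F   F
  2   T   F   F   F   T   F   F   T   F   F   F   T   F   F   F   F   F   F   F   F   F
  3   T   T   F   F   T   T   F   T   T   F   F   T   T   F   F   F   F   F   F   F   F
  4   T   T   F   F   T   T   F   T   T   T   F   T   T   T   F   T   T   F   F   T   T
  5   T   T   F   F   T   T   F   T   T   T   F   T   T   T   F   T   T   T   F   T   T
  6   T   T   F   F   T   T   T   T   T   T   T   T   T   T   T   T   T   T   T   T   T

19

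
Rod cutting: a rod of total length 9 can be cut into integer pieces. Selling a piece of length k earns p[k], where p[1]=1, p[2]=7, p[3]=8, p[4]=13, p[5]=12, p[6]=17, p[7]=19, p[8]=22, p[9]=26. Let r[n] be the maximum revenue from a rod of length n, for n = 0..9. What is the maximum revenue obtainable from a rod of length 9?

   n    0    1    2    3    4    5    6    7    8    9
r[n]    0    1    7    8   14   15   21   22   28   29

29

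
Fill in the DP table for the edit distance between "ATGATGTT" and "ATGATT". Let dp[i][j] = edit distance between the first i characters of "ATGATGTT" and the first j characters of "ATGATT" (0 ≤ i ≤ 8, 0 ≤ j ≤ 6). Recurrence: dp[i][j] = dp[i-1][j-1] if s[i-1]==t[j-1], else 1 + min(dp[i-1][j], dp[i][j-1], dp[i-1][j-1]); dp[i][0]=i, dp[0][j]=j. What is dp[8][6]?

   ''  A  T  G  A  T  T
''  0  1  2  3  4  5  6
 A  1  0  1  2  3  4  5
 T  2  1  0  1  2  3  4
 G  3  2  1  0  1  2  3
 A  4  3  2  1  0  1  2
 T  5  4  3  2  1  0  1
 G  6  5  4  3  2  1  1
 T  7  6  5  4  3  2  1
 T  8  7  6  5  4  3  2

2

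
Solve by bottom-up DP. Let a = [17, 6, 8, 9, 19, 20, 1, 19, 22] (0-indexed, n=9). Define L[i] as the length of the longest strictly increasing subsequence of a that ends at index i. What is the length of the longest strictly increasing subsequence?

6

   i    0    1    2    3    4    5    6    7    8
a[i]   17    6    8    9   19   20    1   19   22
L[i]    1    1    2    3    4    5    1    4    6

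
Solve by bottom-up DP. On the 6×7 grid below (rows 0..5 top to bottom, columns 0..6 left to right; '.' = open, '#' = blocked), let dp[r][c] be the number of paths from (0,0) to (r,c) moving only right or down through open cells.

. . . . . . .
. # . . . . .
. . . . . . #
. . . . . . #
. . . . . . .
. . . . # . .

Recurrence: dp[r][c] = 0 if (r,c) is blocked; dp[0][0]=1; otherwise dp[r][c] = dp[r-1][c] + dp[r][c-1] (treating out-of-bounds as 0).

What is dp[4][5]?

r\c   0   1   2   3   4   5   6
  0   1   1   1   1   1   1   1
  1   1   0   1   2   3   4   5
  2   1   1   2   4   7  11   0
  3   1   2   4   8  15  26   0
  4   1   3   7  15  30  56  56
  5   1   4  11  26   0  56 112

56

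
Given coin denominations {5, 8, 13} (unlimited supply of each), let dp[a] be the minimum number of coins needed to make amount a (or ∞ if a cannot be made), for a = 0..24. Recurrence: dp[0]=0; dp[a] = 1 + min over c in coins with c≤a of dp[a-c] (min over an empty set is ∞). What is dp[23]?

 a  0  1  2  3  4  5  6  7  8  9 10 11 12 13 14 15 16 17 18 19 20 21 22 23 24
dp  0  -  -  -  -  1  -  -  1  -  2  -  -  1  -  3  2  -  2  -  4  2  -  3  3
(- denotes ∞ / unreachable)

3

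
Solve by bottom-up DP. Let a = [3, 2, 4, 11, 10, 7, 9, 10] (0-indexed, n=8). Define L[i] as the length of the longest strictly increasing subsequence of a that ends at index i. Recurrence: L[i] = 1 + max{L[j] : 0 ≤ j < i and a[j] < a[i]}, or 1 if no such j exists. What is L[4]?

   i    0    1    2    3    4    5    6    7
a[i]    3    2    4   11   10    7    9   10
L[i]    1    1    2    3    3    3    4    5

3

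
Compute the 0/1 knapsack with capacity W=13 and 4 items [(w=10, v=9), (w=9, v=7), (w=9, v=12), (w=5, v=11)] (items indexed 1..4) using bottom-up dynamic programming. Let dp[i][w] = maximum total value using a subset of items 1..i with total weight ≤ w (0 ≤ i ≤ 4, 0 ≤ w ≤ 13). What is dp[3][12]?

i\w   0   1   2   3   4   5   6   7   8   9  10  11  12  13
  0   0   0   0   0   0   0   0   0   0   0   0   0   0   0
  1   0   0   0   0   0   0   0   0   0   0   9   9   9   9
  2   0   0   0   0   0   0   0   0   0   7   9   9   9   9
  3   0   0   0   0   0   0   0   0   0  12  12  12  12  12
  4   0   0   0   0   0  11  11  11  11  12  12  12  12  12

12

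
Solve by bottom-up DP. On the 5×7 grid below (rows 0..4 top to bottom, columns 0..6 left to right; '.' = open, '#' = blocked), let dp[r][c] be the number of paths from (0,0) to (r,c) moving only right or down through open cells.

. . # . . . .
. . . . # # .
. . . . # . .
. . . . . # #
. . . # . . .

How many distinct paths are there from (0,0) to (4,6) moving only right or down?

r\c   0   1   2   3   4   5   6
  0   1   1   0   0   0   0   0
  1   1   2   2   2   0   0   0
  2   1   3   5   7   0   0   0
  3   1   4   9  16  16   0   0
  4   1   5  14   0  16  16  16

16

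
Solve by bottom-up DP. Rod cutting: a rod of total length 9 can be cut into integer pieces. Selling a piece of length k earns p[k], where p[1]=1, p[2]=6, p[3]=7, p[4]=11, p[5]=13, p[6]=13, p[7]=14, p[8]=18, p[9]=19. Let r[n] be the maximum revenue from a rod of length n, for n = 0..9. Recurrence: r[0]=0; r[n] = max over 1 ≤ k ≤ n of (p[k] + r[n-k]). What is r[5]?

13

   n    0    1    2    3    4    5    6    7    8    9
r[n]    0    1    6    7   12   13   18   19   24   25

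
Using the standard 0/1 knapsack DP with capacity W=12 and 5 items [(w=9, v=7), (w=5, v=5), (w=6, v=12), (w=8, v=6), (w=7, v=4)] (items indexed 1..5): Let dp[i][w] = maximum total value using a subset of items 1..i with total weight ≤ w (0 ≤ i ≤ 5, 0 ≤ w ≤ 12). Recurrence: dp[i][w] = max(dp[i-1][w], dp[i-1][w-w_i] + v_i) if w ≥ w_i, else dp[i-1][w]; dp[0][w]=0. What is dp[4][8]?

i\w   0   1   2   3   4   5   6   7   8   9  10  11  12
  0   0   0   0   0   0   0   0   0   0   0   0   0   0
  1   0   0   0   0   0   0   0   0   0   7   7   7   7
  2   0   0   0   0   0   5   5   5   5   7   7   7   7
  3   0   0   0   0   0   5  12  12  12  12  12  17  17
  4   0   0   0   0   0   5  12  12  12  12  12  17  17
  5   0   0   0   0   0   5  12  12  12  12  12  17  17

12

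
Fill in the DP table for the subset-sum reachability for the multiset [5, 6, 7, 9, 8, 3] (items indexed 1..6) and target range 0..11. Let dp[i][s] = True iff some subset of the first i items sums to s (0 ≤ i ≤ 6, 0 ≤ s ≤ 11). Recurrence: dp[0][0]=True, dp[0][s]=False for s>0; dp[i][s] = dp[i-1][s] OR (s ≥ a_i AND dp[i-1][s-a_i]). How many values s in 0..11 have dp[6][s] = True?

i\s   0   1   2   3   4   5   6   7   8   9  10  11
  0   T   F   F   F   F   F   F   F   F   F   F   F
  1   T   F   F   F   F   T   F   F   F   F   F   F
  2   T   F   F   F   F   T   T   F   F   F   F   T
  3   T   F   F   F   F   T   T   T   F   F   F   T
  4   T   F   F   F   F   T   T   T   F   T   F   T
  5   T   F   F   F   F   T   T   T   T   T   F   T
  6   T   F   F   T   F   T   T   T   T   T   T   T

9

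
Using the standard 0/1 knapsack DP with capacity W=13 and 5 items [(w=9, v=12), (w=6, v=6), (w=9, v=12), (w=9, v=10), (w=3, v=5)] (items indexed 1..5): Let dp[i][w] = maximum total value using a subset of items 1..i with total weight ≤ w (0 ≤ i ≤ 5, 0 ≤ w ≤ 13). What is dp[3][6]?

6

i\w   0   1   2   3   4   5   6   7   8   9  10  11  12  13
  0   0   0   0   0   0   0   0   0   0   0   0   0   0   0
  1   0   0   0   0   0   0   0   0   0  12  12  12  12  12
  2   0   0   0   0   0   0   6   6   6  12  12  12  12  12
  3   0   0   0   0   0   0   6   6   6  12  12  12  12  12
  4   0   0   0   0   0   0   6   6   6  12  12  12  12  12
  5   0   0   0   5   5   5   6   6   6  12  12  12  17  17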